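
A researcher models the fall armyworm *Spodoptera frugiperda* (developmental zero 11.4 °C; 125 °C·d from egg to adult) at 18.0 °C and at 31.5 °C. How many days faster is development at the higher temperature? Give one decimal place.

12.7 days

At 18.0 °C: 125 / (18.0 − 11.4) = 125 / 6.6 = 18.939 d.
At 31.5 °C: 125 / (31.5 − 11.4) = 125 / 20.1 = 6.219 d.
Difference = |18.939 − 6.219| = 12.720 ≈ 12.7 days.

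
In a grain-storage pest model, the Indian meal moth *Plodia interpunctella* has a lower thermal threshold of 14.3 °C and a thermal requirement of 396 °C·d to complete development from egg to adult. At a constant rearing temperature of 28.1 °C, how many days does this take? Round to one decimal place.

28.7 days

Daily accumulation = 28.1 − 14.3 = 13.8 DD/day.
Duration = 396 / 13.8 = 28.696 ≈ 28.7 days.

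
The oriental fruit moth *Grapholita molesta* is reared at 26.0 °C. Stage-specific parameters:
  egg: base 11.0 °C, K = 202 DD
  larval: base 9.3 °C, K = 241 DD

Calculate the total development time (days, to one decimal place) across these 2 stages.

27.9 days

egg: 202 / (26.0 − 11.0) = 202 / 15.0 = 13.467 d.
larval: 241 / (26.0 − 9.3) = 241 / 16.7 = 14.431 d.
Sum = 27.898 ≈ 27.9 days.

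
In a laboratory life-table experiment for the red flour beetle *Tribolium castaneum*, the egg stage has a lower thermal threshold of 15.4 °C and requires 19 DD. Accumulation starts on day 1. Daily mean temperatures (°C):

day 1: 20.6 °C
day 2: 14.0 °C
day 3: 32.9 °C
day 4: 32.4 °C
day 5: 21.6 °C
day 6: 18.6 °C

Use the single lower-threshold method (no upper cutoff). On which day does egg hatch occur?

day 3

Daily DD above 15.4 °C: 5.2, 0.0, 17.5, 17.0, 6.2, 3.2.
Cumulative: 5.2, 5.2, 22.7, 39.7, 45.9, 49.1.
The total first reaches 19 DD on day 3.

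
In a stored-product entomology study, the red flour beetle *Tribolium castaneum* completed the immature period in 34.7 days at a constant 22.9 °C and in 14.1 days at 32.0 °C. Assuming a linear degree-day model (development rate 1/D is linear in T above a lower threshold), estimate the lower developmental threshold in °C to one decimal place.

Equal thermal constants: D₁(T₁ − T_b) = D₂(T₂ − T_b).
34.7·(22.9 − T_b) = 14.1·(32.0 − T_b)
T_b = (34.7·22.9 − 14.1·32.0) / (34.7 − 14.1) = 343.43 / 20.6 = 16.671 °C ≈ 16.7 °C.

16.7 °C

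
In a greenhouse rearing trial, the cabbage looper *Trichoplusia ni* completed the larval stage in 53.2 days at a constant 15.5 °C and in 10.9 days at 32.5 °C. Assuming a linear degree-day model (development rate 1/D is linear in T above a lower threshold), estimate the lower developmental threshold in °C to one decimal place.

Linear rate model ⇒ the product D·(T − T_b) is constant across temperatures.
53.2·(15.5 − T_b) = 10.9·(32.5 − T_b)
T_b = (53.2·15.5 − 10.9·32.5) / (53.2 − 10.9) = 470.35 / 42.3 = 11.119 °C ≈ 11.1 °C.

11.1 °C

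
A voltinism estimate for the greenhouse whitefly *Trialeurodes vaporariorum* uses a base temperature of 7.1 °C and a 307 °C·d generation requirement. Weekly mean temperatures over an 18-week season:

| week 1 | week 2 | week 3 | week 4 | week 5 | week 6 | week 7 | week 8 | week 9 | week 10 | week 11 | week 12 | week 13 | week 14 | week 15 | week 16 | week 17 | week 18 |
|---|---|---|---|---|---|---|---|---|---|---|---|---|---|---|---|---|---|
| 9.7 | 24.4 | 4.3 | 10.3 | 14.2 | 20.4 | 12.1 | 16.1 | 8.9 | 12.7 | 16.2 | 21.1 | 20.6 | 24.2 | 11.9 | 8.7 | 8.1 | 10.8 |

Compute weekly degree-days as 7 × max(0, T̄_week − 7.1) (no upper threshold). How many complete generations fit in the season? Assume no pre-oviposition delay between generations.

2 generations

Weekly DD (7 × max(0, T̄ − 7.1)): 18.2, 121.1, 0.0, 22.4, 49.7, 93.1, 35.0, 63.0, 12.6, 39.2, 63.7, 98.0, 94.5, 119.7, 33.6, 11.2, 7.0, 25.9.
Season total = 907.9 DD.
Complete generations = ⌊907.9 / 307⌋ = 2.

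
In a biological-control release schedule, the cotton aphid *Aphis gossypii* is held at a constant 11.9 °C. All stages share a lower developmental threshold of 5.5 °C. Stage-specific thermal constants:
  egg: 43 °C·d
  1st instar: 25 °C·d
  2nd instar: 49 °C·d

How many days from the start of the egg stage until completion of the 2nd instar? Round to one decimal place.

Daily accumulation at 11.9 °C = 11.9 − 5.5 = 6.4 DD/day.
Total K = 43 + 25 + 49 = 117 DD.
Total duration = 117 / 6.4 = 18.281 ≈ 18.3 days.

18.3 days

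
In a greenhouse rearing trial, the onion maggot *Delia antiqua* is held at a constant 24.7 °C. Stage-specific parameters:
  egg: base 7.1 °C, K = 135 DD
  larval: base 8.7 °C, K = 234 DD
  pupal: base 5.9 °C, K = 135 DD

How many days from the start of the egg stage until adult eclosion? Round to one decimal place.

egg: 135 / (24.7 − 7.1) = 135 / 17.6 = 7.670 d.
larval: 234 / (24.7 − 8.7) = 234 / 16.0 = 14.625 d.
pupal: 135 / (24.7 − 5.9) = 135 / 18.8 = 7.181 d.
Sum = 29.476 ≈ 29.5 days.

29.5 days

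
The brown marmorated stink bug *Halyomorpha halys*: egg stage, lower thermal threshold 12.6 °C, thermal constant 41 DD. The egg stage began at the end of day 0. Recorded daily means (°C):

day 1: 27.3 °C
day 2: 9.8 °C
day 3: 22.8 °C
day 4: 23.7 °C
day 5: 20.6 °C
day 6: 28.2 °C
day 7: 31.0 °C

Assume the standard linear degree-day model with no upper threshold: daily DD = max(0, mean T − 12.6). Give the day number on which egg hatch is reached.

day 5

Daily DD above 12.6 °C: 14.7, 0.0, 10.2, 11.1, 8.0, 15.6, 18.4.
Cumulative: 14.7, 14.7, 24.9, 36.0, 44.0, 59.6, 78.0.
The total first reaches 41 DD on day 5.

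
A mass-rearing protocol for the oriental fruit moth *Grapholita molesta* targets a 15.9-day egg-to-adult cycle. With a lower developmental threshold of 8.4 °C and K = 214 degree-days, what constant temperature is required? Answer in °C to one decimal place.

Required daily accumulation = 214 / 15.9 = 13.459 DD/day.
T = T_base + 13.459 = 8.4 + 13.459 = 21.859 ≈ 21.9 °C.

21.9 °C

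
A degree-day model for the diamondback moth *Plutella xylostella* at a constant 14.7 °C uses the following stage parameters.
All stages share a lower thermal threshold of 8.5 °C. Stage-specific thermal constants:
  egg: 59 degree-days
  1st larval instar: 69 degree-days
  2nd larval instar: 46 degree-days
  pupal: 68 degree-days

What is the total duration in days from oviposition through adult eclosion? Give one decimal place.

39.0 days

Daily accumulation at 14.7 °C = 14.7 − 8.5 = 6.2 DD/day.
Total K = 59 + 69 + 46 + 68 = 242 DD.
Total duration = 242 / 6.2 = 39.032 ≈ 39.0 days.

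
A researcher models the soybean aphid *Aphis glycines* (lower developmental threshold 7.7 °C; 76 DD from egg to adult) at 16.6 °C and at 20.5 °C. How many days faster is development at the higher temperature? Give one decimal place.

At 16.6 °C: 76 / (16.6 − 7.7) = 76 / 8.9 = 8.539 d.
At 20.5 °C: 76 / (20.5 − 7.7) = 76 / 12.8 = 5.938 d.
Difference = |8.539 − 5.938| = 2.602 ≈ 2.6 days.

2.6 days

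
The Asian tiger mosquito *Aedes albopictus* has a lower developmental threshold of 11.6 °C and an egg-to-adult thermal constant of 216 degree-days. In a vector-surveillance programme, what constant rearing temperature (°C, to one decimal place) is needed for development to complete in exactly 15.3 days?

25.7 °C

Required daily accumulation = 216 / 15.3 = 14.118 DD/day.
T = T_base + 14.118 = 11.6 + 14.118 = 25.718 ≈ 25.7 °C.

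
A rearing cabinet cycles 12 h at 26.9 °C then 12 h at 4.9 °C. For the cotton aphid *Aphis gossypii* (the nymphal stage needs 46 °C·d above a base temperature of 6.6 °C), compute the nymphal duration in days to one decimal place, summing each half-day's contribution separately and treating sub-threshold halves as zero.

Day half: max(0, 26.9 − 6.6) × 0.5 = 20.3 × 0.5 = 10.15 DD.
Night half: max(0, 4.9 − 6.6) × 0.5 = 0.0 × 0.5 = 0.00 DD.
Per 24 h: 10.15 DD/day.
Duration = 46 / 10.15 = 4.532 ≈ 4.5 days.

4.5 days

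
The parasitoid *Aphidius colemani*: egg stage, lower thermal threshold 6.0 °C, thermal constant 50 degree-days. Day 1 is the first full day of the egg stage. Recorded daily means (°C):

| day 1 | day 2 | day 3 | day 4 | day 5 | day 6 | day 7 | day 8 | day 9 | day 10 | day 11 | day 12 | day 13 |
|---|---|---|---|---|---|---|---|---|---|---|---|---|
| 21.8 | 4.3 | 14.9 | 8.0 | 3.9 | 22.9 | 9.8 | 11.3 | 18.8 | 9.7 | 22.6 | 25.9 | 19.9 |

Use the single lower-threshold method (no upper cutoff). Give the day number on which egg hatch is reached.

day 8

Daily DD above 6.0 °C: 15.8, 0.0, 8.9, 2.0, 0.0, 16.9, 3.8, 5.3, 12.8, 3.7, 16.6, 19.9, 13.9.
Cumulative: 15.8, 15.8, 24.7, 26.7, 26.7, 43.6, 47.4, 52.7, 65.5, 69.2, 85.8, 105.7, 119.6.
The total first reaches 50 DD on day 8.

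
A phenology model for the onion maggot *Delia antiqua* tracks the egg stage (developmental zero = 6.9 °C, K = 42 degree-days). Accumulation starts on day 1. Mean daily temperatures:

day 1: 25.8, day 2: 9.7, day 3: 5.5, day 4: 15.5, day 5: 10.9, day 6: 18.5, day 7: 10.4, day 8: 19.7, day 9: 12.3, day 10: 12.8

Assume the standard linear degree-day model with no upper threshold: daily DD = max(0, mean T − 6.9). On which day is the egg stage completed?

day 6

Daily DD above 6.9 °C: 18.9, 2.8, 0.0, 8.6, 4.0, 11.6, 3.5, 12.8, 5.4, 5.9.
Cumulative: 18.9, 21.7, 21.7, 30.3, 34.3, 45.9, 49.4, 62.2, 67.6, 73.5.
The total first reaches 42 DD on day 6.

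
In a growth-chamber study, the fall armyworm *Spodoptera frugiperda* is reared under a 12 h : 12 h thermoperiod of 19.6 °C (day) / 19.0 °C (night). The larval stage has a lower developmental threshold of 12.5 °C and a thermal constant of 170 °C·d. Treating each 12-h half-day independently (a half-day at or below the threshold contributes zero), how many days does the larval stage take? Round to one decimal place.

25.0 days

Day half: max(0, 19.6 − 12.5) × 0.5 = 7.1 × 0.5 = 3.55 DD.
Night half: max(0, 19.0 − 12.5) × 0.5 = 6.5 × 0.5 = 3.25 DD.
Per 24 h: 6.80 DD/day.
Duration = 170 / 6.80 = 25.000 ≈ 25.0 days.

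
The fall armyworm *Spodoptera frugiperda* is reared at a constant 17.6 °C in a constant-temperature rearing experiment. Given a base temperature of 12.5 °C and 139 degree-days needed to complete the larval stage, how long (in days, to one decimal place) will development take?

27.3 days

Daily accumulation = 17.6 − 12.5 = 5.1 DD/day.
Duration = 139 / 5.1 = 27.255 ≈ 27.3 days.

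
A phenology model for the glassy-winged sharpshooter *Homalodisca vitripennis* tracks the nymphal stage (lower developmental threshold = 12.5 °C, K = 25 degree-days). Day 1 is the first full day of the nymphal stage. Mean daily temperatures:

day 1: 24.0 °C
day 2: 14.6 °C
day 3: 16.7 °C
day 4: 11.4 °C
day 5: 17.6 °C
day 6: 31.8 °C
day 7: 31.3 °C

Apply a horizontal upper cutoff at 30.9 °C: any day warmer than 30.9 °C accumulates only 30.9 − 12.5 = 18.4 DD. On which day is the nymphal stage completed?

day 6

Daily DD above 12.5 °C (capped at 18.4): 11.5, 2.1, 4.2, 0.0, 5.1, 18.4, 18.4.
Cumulative: 11.5, 13.6, 17.8, 17.8, 22.9, 41.3, 59.7.
The total first reaches 25 DD on day 6.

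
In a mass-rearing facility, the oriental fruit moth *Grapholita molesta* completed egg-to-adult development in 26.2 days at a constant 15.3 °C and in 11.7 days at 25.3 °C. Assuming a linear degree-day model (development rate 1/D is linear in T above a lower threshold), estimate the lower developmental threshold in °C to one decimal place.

Under the model K = D·(T − T_b), so D₁·(T₁ − T_b) = D₂·(T₂ − T_b).
26.2·(15.3 − T_b) = 11.7·(25.3 − T_b)
T_b = (26.2·15.3 − 11.7·25.3) / (26.2 − 11.7) = 104.85 / 14.5 = 7.231 °C ≈ 7.2 °C.

7.2 °C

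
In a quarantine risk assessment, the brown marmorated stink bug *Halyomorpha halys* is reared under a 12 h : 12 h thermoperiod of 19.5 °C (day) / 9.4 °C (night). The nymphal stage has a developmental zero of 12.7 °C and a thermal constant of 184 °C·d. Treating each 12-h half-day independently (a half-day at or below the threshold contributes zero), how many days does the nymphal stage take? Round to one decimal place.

Day half: max(0, 19.5 − 12.7) × 0.5 = 6.8 × 0.5 = 3.40 DD.
Night half: max(0, 9.4 − 12.7) × 0.5 = 0.0 × 0.5 = 0.00 DD.
Per 24 h: 3.40 DD/day.
Duration = 184 / 3.40 = 54.118 ≈ 54.1 days.

54.1 days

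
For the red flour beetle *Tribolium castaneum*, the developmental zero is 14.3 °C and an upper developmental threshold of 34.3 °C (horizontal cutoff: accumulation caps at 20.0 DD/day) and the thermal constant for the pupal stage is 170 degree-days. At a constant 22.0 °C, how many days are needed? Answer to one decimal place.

22.1 days

Daily accumulation = 22.0 − 14.3 = 7.7 DD/day.
Duration = 170 / 7.7 = 22.078 ≈ 22.1 days.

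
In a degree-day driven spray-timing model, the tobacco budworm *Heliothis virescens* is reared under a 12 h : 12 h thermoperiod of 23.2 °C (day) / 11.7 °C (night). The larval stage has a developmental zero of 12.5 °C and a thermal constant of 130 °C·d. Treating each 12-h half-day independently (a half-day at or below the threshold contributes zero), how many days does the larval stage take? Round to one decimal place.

Day half: max(0, 23.2 − 12.5) × 0.5 = 10.7 × 0.5 = 5.35 DD.
Night half: max(0, 11.7 − 12.5) × 0.5 = 0.0 × 0.5 = 0.00 DD.
Per 24 h: 5.35 DD/day.
Duration = 130 / 5.35 = 24.299 ≈ 24.3 days.

24.3 days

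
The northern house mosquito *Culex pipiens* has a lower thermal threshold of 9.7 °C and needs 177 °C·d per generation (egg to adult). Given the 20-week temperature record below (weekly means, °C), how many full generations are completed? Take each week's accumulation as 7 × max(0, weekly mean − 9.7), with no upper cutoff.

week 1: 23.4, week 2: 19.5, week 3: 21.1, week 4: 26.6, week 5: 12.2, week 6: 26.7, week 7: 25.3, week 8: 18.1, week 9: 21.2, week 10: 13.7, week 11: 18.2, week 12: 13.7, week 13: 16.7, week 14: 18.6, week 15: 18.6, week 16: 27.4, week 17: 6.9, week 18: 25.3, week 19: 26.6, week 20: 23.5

Weekly DD (7 × max(0, T̄ − 9.7)): 95.9, 68.6, 79.8, 118.3, 17.5, 119.0, 109.2, 58.8, 80.5, 28.0, 59.5, 28.0, 49.0, 62.3, 62.3, 123.9, 0.0, 109.2, 118.3, 96.6.
Season total = 1484.7 DD.
Complete generations = ⌊1484.7 / 177⌋ = 8.

8 generations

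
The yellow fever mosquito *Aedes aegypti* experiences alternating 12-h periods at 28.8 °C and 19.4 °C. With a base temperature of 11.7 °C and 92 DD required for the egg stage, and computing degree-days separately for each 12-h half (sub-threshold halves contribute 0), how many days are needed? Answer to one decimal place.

7.4 days

Day half: max(0, 28.8 − 11.7) × 0.5 = 17.1 × 0.5 = 8.55 DD.
Night half: max(0, 19.4 − 11.7) × 0.5 = 7.7 × 0.5 = 3.85 DD.
Per 24 h: 12.40 DD/day.
Duration = 92 / 12.40 = 7.419 ≈ 7.4 days.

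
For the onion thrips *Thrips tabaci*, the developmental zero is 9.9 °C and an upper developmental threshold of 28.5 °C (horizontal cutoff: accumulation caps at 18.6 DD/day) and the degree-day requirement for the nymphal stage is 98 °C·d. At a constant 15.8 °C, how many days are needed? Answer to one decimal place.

Daily accumulation = 15.8 − 9.9 = 5.9 DD/day.
Duration = 98 / 5.9 = 16.610 ≈ 16.6 days.

16.6 days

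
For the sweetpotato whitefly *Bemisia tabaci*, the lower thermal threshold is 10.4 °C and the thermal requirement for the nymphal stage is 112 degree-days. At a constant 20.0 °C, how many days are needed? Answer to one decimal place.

Daily accumulation = 20.0 − 10.4 = 9.6 DD/day.
Duration = 112 / 9.6 = 11.667 ≈ 11.7 days.

11.7 days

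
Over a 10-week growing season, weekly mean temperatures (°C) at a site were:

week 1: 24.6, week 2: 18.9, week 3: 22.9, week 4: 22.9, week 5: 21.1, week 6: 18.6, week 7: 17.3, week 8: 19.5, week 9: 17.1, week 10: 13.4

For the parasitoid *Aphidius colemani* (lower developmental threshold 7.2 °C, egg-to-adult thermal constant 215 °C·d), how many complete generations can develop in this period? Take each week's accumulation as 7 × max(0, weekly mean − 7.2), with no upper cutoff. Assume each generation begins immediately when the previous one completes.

4 generations

Weekly DD (7 × max(0, T̄ − 7.2)): 121.8, 81.9, 109.9, 109.9, 97.3, 79.8, 70.7, 86.1, 69.3, 43.4.
Season total = 870.1 DD.
Complete generations = ⌊870.1 / 215⌋ = 4.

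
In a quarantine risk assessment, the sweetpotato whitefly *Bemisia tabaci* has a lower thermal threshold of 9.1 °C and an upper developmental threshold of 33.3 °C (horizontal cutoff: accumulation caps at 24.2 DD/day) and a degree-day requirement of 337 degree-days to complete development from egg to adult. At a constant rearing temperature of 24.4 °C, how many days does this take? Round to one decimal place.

Daily accumulation = 24.4 − 9.1 = 15.3 DD/day.
Duration = 337 / 15.3 = 22.026 ≈ 22.0 days.

22.0 days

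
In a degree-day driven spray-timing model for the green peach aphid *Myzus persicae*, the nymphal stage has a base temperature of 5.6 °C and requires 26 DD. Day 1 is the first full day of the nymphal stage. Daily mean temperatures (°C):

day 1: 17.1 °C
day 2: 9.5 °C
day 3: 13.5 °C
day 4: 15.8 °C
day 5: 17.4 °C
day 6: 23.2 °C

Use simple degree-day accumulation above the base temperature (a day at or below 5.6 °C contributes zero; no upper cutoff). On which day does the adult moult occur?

Daily DD above 5.6 °C: 11.5, 3.9, 7.9, 10.2, 11.8, 17.6.
Cumulative: 11.5, 15.4, 23.3, 33.5, 45.3, 62.9.
The total first reaches 26 DD on day 4.

day 4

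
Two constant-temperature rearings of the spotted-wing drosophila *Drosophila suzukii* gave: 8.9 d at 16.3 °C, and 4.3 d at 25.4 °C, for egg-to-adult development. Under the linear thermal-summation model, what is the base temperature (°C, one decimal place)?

7.8 °C

Under the model K = D·(T − T_b), so D₁·(T₁ − T_b) = D₂·(T₂ − T_b).
8.9·(16.3 − T_b) = 4.3·(25.4 − T_b)
T_b = (8.9·16.3 − 4.3·25.4) / (8.9 − 4.3) = 35.85 / 4.6 = 7.793 °C ≈ 7.8 °C.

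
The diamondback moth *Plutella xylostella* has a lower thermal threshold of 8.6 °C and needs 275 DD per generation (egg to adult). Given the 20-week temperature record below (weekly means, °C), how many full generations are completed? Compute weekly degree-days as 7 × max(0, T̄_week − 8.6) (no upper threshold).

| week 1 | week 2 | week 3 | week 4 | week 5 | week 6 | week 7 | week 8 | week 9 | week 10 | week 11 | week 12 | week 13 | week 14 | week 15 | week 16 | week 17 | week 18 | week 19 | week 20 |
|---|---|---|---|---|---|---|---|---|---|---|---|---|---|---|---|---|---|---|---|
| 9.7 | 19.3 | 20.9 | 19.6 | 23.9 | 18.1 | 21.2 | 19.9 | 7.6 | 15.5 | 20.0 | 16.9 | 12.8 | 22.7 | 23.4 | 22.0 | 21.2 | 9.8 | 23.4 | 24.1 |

5 generations

Weekly DD (7 × max(0, T̄ − 8.6)): 7.7, 74.9, 86.1, 77.0, 107.1, 66.5, 88.2, 79.1, 0.0, 48.3, 79.8, 58.1, 29.4, 98.7, 103.6, 93.8, 88.2, 8.4, 103.6, 108.5.
Season total = 1407.0 DD.
Complete generations = ⌊1407.0 / 275⌋ = 5.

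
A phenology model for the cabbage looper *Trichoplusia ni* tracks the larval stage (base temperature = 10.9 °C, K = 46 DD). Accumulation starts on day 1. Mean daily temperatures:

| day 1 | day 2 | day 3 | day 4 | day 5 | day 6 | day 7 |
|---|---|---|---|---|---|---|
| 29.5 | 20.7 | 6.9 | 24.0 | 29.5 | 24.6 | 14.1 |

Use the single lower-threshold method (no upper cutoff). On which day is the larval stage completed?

Daily DD above 10.9 °C: 18.6, 9.8, 0.0, 13.1, 18.6, 13.7, 3.2.
Cumulative: 18.6, 28.4, 28.4, 41.5, 60.1, 73.8, 77.0.
The total first reaches 46 DD on day 5.

day 5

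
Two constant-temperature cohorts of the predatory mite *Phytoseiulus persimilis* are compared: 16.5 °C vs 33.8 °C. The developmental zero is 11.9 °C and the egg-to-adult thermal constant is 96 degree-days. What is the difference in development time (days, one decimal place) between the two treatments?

At 16.5 °C: 96 / (16.5 − 11.9) = 96 / 4.6 = 20.870 d.
At 33.8 °C: 96 / (33.8 − 11.9) = 96 / 21.9 = 4.384 d.
Difference = |20.870 − 4.384| = 16.486 ≈ 16.5 days.

16.5 days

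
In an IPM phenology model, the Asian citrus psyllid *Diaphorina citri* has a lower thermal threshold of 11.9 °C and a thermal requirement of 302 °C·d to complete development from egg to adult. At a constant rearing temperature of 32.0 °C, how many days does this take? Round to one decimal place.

Daily accumulation = 32.0 − 11.9 = 20.1 DD/day.
Duration = 302 / 20.1 = 15.025 ≈ 15.0 days.

15.0 days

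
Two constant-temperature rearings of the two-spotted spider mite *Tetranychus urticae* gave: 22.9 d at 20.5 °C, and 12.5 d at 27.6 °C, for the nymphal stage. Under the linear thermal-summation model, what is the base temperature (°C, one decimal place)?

12.0 °C

Equal thermal constants: D₁(T₁ − T_b) = D₂(T₂ − T_b).
22.9·(20.5 − T_b) = 12.5·(27.6 − T_b)
T_b = (22.9·20.5 − 12.5·27.6) / (22.9 − 12.5) = 124.45 / 10.4 = 11.966 °C ≈ 12.0 °C.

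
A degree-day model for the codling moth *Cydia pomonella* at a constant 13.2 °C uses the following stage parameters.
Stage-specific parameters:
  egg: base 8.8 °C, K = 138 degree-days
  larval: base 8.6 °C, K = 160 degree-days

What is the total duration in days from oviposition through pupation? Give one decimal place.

66.1 days

egg: 138 / (13.2 − 8.8) = 138 / 4.4 = 31.364 d.
larval: 160 / (13.2 − 8.6) = 160 / 4.6 = 34.783 d.
Sum = 66.146 ≈ 66.1 days.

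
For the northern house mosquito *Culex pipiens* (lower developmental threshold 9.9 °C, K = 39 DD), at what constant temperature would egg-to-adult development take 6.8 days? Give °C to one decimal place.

Required daily accumulation = 39 / 6.8 = 5.735 DD/day.
T = T_base + 5.735 = 9.9 + 5.735 = 15.635 ≈ 15.6 °C.

15.6 °C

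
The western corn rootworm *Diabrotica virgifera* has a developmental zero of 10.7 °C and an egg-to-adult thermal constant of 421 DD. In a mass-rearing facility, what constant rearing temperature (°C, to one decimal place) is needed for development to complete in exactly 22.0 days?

Required daily accumulation = 421 / 22.0 = 19.136 DD/day.
T = T_base + 19.136 = 10.7 + 19.136 = 29.836 ≈ 29.8 °C.

29.8 °C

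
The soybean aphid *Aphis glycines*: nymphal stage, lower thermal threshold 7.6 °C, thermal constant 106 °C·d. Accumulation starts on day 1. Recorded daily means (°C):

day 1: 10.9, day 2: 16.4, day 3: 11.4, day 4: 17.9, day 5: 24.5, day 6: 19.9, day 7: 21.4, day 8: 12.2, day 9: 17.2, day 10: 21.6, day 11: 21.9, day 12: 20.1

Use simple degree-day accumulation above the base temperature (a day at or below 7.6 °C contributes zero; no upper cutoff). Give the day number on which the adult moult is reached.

day 11

Daily DD above 7.6 °C: 3.3, 8.8, 3.8, 10.3, 16.9, 12.3, 13.8, 4.6, 9.6, 14.0, 14.3, 12.5.
Cumulative: 3.3, 12.1, 15.9, 26.2, 43.1, 55.4, 69.2, 73.8, 83.4, 97.4, 111.7, 124.2.
The total first reaches 106 DD on day 11.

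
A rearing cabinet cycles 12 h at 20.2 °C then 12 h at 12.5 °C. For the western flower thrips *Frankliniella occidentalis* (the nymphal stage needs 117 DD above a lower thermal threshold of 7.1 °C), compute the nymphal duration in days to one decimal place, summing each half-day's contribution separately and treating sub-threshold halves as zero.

12.6 days

Day half: max(0, 20.2 − 7.1) × 0.5 = 13.1 × 0.5 = 6.55 DD.
Night half: max(0, 12.5 − 7.1) × 0.5 = 5.4 × 0.5 = 2.70 DD.
Per 24 h: 9.25 DD/day.
Duration = 117 / 9.25 = 12.649 ≈ 12.6 days.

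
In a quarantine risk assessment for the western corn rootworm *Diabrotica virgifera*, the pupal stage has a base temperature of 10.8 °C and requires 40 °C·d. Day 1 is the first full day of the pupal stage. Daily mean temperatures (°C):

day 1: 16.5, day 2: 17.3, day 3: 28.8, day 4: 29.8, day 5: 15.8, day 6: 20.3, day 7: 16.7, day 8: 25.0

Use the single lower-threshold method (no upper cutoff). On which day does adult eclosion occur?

day 4

Daily DD above 10.8 °C: 5.7, 6.5, 18.0, 19.0, 5.0, 9.5, 5.9, 14.2.
Cumulative: 5.7, 12.2, 30.2, 49.2, 54.2, 63.7, 69.6, 83.8.
The total first reaches 40 DD on day 4.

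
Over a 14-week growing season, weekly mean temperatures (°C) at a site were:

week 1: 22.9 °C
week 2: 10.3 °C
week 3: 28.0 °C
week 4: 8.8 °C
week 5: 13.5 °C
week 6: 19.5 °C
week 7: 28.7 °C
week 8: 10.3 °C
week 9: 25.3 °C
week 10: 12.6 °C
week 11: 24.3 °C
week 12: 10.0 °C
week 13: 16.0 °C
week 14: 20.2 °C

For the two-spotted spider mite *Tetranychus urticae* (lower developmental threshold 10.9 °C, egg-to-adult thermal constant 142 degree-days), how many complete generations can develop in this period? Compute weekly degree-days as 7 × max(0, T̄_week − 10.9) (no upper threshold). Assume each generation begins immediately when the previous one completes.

Weekly DD (7 × max(0, T̄ − 10.9)): 84.0, 0.0, 119.7, 0.0, 18.2, 60.2, 124.6, 0.0, 100.8, 11.9, 93.8, 0.0, 35.7, 65.1.
Season total = 714.0 DD.
Complete generations = ⌊714.0 / 142⌋ = 5.

5 generations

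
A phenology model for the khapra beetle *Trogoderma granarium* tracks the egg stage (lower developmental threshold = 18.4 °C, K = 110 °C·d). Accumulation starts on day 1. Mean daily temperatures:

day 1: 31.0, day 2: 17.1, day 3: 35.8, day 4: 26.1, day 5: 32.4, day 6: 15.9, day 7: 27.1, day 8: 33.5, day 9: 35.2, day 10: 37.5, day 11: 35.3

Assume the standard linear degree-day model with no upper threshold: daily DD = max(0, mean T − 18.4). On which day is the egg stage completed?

Daily DD above 18.4 °C: 12.6, 0.0, 17.4, 7.7, 14.0, 0.0, 8.7, 15.1, 16.8, 19.1, 16.9.
Cumulative: 12.6, 12.6, 30.0, 37.7, 51.7, 51.7, 60.4, 75.5, 92.3, 111.4, 128.3.
The total first reaches 110 DD on day 10.

day 10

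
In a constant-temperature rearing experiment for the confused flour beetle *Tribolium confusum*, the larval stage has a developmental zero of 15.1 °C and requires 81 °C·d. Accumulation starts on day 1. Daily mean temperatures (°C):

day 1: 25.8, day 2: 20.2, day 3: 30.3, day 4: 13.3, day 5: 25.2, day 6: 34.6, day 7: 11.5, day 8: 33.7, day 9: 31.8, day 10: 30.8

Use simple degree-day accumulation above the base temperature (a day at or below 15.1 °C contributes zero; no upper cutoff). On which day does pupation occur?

day 9

Daily DD above 15.1 °C: 10.7, 5.1, 15.2, 0.0, 10.1, 19.5, 0.0, 18.6, 16.7, 15.7.
Cumulative: 10.7, 15.8, 31.0, 31.0, 41.1, 60.6, 60.6, 79.2, 95.9, 111.6.
The total first reaches 81 DD on day 9.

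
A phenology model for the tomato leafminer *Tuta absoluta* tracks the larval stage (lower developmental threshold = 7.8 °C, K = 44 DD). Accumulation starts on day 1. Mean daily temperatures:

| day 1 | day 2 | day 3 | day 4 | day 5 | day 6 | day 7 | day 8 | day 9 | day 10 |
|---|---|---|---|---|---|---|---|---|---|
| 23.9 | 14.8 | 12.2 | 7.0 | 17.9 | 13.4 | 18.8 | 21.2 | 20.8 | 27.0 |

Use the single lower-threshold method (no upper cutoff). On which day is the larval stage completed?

Daily DD above 7.8 °C: 16.1, 7.0, 4.4, 0.0, 10.1, 5.6, 11.0, 13.4, 13.0, 19.2.
Cumulative: 16.1, 23.1, 27.5, 27.5, 37.6, 43.2, 54.2, 67.6, 80.6, 99.8.
The total first reaches 44 DD on day 7.

day 7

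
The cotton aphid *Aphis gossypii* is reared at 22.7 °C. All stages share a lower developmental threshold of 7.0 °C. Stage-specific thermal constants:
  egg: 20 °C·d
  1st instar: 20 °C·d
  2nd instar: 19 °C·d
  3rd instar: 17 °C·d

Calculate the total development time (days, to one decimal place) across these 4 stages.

Daily accumulation at 22.7 °C = 22.7 − 7.0 = 15.7 DD/day.
Total K = 20 + 20 + 19 + 17 = 76 DD.
Total duration = 76 / 15.7 = 4.841 ≈ 4.8 days.

4.8 days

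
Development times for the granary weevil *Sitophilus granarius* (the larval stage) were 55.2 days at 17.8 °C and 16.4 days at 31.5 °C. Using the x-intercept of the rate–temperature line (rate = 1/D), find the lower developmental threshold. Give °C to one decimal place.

Equal thermal constants: D₁(T₁ − T_b) = D₂(T₂ − T_b).
55.2·(17.8 − T_b) = 16.4·(31.5 − T_b)
T_b = (55.2·17.8 − 16.4·31.5) / (55.2 − 16.4) = 465.96 / 38.8 = 12.009 °C ≈ 12.0 °C.

12.0 °C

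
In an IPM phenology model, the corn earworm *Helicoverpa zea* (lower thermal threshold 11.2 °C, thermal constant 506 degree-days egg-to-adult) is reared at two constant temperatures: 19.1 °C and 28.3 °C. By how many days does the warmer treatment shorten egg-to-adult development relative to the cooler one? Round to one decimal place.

34.5 days

At 19.1 °C: 506 / (19.1 − 11.2) = 506 / 7.9 = 64.051 d.
At 28.3 °C: 506 / (28.3 − 11.2) = 506 / 17.1 = 29.591 d.
Difference = |64.051 − 29.591| = 34.460 ≈ 34.5 days.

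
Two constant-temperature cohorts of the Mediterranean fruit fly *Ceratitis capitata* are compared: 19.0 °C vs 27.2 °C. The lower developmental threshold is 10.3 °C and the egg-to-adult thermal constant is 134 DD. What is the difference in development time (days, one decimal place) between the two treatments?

7.5 days

At 19.0 °C: 134 / (19.0 − 10.3) = 134 / 8.7 = 15.402 d.
At 27.2 °C: 134 / (27.2 − 10.3) = 134 / 16.9 = 7.929 d.
Difference = |15.402 − 7.929| = 7.473 ≈ 7.5 days.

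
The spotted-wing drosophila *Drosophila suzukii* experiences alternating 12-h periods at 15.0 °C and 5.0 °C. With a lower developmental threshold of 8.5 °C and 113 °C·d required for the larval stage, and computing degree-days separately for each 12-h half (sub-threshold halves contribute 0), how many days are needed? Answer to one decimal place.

34.8 days

Day half: max(0, 15.0 − 8.5) × 0.5 = 6.5 × 0.5 = 3.25 DD.
Night half: max(0, 5.0 − 8.5) × 0.5 = 0.0 × 0.5 = 0.00 DD.
Per 24 h: 3.25 DD/day.
Duration = 113 / 3.25 = 34.769 ≈ 34.8 days.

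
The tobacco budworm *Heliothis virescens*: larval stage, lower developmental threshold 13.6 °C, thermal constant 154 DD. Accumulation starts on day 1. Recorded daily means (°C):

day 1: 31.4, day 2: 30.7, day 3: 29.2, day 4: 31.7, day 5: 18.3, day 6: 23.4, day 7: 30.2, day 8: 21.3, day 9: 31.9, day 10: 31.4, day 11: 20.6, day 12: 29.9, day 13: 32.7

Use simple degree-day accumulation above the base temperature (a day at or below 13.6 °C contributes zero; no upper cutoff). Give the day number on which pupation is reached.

Daily DD above 13.6 °C: 17.8, 17.1, 15.6, 18.1, 4.7, 9.8, 16.6, 7.7, 18.3, 17.8, 7.0, 16.3, 19.1.
Cumulative: 17.8, 34.9, 50.5, 68.6, 73.3, 83.1, 99.7, 107.4, 125.7, 143.5, 150.5, 166.8, 185.9.
The total first reaches 154 DD on day 12.

day 12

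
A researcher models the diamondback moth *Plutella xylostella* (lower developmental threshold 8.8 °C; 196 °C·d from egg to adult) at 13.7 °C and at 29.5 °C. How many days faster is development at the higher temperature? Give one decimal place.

30.5 days

At 13.7 °C: 196 / (13.7 − 8.8) = 196 / 4.9 = 40.000 d.
At 29.5 °C: 196 / (29.5 − 8.8) = 196 / 20.7 = 9.469 d.
Difference = |40.000 − 9.469| = 30.531 ≈ 30.5 days.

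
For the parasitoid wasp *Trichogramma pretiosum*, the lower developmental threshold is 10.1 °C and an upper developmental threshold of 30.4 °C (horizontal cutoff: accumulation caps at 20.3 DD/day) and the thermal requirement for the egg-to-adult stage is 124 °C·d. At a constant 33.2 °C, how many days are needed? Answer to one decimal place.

6.1 days

Temperature 33.2 °C exceeds the upper threshold, so daily accumulation caps at 30.4 − 10.1 = 20.3 DD/day.
Duration = 124 / 20.3 = 6.108 ≈ 6.1 days.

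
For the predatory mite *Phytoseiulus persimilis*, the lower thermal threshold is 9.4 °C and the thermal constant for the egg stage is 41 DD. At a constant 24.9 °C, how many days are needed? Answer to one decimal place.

2.6 days

Daily accumulation = 24.9 − 9.4 = 15.5 DD/day.
Duration = 41 / 15.5 = 2.645 ≈ 2.6 days.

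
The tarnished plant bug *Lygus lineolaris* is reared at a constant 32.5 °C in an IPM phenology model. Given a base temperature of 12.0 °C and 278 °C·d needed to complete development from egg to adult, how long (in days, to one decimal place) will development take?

Daily accumulation = 32.5 − 12.0 = 20.5 DD/day.
Duration = 278 / 20.5 = 13.561 ≈ 13.6 days.

13.6 days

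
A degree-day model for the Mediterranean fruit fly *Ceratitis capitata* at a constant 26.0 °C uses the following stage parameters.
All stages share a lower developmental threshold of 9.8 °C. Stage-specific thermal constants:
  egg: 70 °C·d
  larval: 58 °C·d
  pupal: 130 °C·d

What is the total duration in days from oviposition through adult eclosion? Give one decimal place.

15.9 days

Daily accumulation at 26.0 °C = 26.0 − 9.8 = 16.2 DD/day.
Total K = 70 + 58 + 130 = 258 DD.
Total duration = 258 / 16.2 = 15.926 ≈ 15.9 days.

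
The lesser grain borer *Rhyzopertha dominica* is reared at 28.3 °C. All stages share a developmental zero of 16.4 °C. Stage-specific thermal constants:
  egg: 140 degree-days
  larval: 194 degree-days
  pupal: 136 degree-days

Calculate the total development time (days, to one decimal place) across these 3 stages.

39.5 days

Daily accumulation at 28.3 °C = 28.3 − 16.4 = 11.9 DD/day.
Total K = 140 + 194 + 136 = 470 DD.
Total duration = 470 / 11.9 = 39.496 ≈ 39.5 days.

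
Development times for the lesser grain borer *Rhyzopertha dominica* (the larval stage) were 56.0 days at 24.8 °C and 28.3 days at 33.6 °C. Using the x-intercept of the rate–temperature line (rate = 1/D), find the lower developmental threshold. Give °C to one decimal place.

15.8 °C

Linear rate model ⇒ the product D·(T − T_b) is constant across temperatures.
56.0·(24.8 − T_b) = 28.3·(33.6 − T_b)
T_b = (56.0·24.8 − 28.3·33.6) / (56.0 − 28.3) = 437.92 / 27.7 = 15.809 °C ≈ 15.8 °C.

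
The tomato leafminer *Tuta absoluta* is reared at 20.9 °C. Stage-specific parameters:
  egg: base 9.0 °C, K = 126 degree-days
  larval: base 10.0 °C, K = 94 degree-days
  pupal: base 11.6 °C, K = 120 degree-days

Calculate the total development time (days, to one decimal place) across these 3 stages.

egg: 126 / (20.9 − 9.0) = 126 / 11.9 = 10.588 d.
larval: 94 / (20.9 − 10.0) = 94 / 10.9 = 8.624 d.
pupal: 120 / (20.9 − 11.6) = 120 / 9.3 = 12.903 d.
Sum = 32.115 ≈ 32.1 days.

32.1 days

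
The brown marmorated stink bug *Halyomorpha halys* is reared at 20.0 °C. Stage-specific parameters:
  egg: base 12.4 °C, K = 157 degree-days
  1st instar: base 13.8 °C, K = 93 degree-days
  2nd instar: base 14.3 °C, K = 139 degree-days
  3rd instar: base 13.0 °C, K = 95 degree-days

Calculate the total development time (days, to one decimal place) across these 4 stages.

73.6 days

egg: 157 / (20.0 − 12.4) = 157 / 7.6 = 20.658 d.
1st instar: 93 / (20.0 − 13.8) = 93 / 6.2 = 15.000 d.
2nd instar: 139 / (20.0 − 14.3) = 139 / 5.7 = 24.386 d.
3rd instar: 95 / (20.0 − 13.0) = 95 / 7.0 = 13.571 d.
Sum = 73.615 ≈ 73.6 days.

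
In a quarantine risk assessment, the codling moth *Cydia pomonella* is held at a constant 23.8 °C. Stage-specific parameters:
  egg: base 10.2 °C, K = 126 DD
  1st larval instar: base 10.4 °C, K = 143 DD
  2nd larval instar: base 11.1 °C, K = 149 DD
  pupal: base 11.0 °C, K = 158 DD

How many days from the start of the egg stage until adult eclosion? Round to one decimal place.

44.0 days

egg: 126 / (23.8 − 10.2) = 126 / 13.6 = 9.265 d.
1st larval instar: 143 / (23.8 − 10.4) = 143 / 13.4 = 10.672 d.
2nd larval instar: 149 / (23.8 − 11.1) = 149 / 12.7 = 11.732 d.
pupal: 158 / (23.8 − 11.0) = 158 / 12.8 = 12.344 d.
Sum = 44.012 ≈ 44.0 days.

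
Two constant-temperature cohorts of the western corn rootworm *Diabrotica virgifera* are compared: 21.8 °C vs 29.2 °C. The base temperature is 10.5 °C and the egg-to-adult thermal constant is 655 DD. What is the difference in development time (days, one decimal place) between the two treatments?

22.9 days

At 21.8 °C: 655 / (21.8 − 10.5) = 655 / 11.3 = 57.965 d.
At 29.2 °C: 655 / (29.2 − 10.5) = 655 / 18.7 = 35.027 d.
Difference = |57.965 − 35.027| = 22.938 ≈ 22.9 days.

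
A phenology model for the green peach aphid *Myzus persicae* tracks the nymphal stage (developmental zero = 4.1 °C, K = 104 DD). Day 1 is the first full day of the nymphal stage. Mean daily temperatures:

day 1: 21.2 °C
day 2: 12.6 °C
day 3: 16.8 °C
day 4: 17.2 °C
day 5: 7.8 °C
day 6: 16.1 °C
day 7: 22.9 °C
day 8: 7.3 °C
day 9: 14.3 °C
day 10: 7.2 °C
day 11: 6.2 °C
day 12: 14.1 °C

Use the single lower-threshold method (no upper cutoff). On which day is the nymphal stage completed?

Daily DD above 4.1 °C: 17.1, 8.5, 12.7, 13.1, 3.7, 12.0, 18.8, 3.2, 10.2, 3.1, 2.1, 10.0.
Cumulative: 17.1, 25.6, 38.3, 51.4, 55.1, 67.1, 85.9, 89.1, 99.3, 102.4, 104.5, 114.5.
The total first reaches 104 DD on day 11.

day 11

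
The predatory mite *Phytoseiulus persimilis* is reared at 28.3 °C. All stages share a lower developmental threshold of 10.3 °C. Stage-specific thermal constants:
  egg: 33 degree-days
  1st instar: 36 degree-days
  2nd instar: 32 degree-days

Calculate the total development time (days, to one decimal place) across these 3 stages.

5.6 days

Daily accumulation at 28.3 °C = 28.3 − 10.3 = 18.0 DD/day.
Total K = 33 + 36 + 32 = 101 DD.
Total duration = 101 / 18.0 = 5.611 ≈ 5.6 days.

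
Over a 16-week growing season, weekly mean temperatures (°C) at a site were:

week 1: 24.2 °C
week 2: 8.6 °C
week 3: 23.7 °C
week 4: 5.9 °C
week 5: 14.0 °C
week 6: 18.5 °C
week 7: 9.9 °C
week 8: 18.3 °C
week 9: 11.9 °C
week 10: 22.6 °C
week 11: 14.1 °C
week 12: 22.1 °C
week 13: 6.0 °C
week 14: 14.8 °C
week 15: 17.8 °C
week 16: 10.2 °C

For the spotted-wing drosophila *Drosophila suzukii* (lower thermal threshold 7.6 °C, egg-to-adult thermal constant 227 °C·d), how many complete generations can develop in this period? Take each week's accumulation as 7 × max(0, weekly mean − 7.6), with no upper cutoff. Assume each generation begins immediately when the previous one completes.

Weekly DD (7 × max(0, T̄ − 7.6)): 116.2, 7.0, 112.7, 0.0, 44.8, 76.3, 16.1, 74.9, 30.1, 105.0, 45.5, 101.5, 0.0, 50.4, 71.4, 18.2.
Season total = 870.1 DD.
Complete generations = ⌊870.1 / 227⌋ = 3.

3 generations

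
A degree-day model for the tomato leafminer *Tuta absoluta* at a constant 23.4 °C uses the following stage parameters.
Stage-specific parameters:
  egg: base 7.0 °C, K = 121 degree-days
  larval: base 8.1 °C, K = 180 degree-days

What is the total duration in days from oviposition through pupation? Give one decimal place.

egg: 121 / (23.4 − 7.0) = 121 / 16.4 = 7.378 d.
larval: 180 / (23.4 − 8.1) = 180 / 15.3 = 11.765 d.
Sum = 19.143 ≈ 19.1 days.

19.1 days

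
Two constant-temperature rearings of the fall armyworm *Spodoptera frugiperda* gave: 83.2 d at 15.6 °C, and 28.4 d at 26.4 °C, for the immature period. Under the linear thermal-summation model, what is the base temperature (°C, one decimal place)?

Linear rate model ⇒ the product D·(T − T_b) is constant across temperatures.
83.2·(15.6 − T_b) = 28.4·(26.4 − T_b)
T_b = (83.2·15.6 − 28.4·26.4) / (83.2 − 28.4) = 548.16 / 54.8 = 10.003 °C ≈ 10.0 °C.

10.0 °C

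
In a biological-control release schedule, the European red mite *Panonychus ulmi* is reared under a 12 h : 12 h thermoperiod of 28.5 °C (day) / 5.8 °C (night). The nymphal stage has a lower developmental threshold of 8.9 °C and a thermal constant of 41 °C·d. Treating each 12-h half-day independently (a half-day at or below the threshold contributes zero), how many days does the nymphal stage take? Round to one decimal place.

Day half: max(0, 28.5 − 8.9) × 0.5 = 19.6 × 0.5 = 9.80 DD.
Night half: max(0, 5.8 − 8.9) × 0.5 = 0.0 × 0.5 = 0.00 DD.
Per 24 h: 9.80 DD/day.
Duration = 41 / 9.80 = 4.184 ≈ 4.2 days.

4.2 days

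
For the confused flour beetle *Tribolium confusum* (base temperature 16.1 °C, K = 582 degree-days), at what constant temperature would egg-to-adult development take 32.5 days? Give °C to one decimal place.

Required daily accumulation = 582 / 32.5 = 17.908 DD/day.
T = T_base + 17.908 = 16.1 + 17.908 = 34.008 ≈ 34.0 °C.

34.0 °C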